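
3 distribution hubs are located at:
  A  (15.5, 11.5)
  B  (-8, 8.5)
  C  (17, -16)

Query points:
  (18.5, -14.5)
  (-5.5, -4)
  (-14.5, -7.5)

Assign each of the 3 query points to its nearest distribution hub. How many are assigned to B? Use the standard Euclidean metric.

(18.5, -14.5) — d² to each: A:685, B:1231.25, C:4.5 → nearest is C
(-5.5, -4) — d² to each: A:681.25, B:162.5, C:650.25 → nearest is B
(-14.5, -7.5) — d² to each: A:1261, B:298.25, C:1064.5 → nearest is B
2 of the 3 points have B as nearest.

2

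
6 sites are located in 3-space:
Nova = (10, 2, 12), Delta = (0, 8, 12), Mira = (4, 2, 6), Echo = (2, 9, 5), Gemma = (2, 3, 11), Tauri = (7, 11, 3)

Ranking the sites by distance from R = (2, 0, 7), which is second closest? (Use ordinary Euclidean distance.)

Gemma

Since √ is increasing, it suffices to compare squared distances:
d²(R, Nova) = (2−10)² + (0−2)² + (7−12)² = 64 + 4 + 25 = 93
d²(R, Delta) = (2−0)² + (0−8)² + (7−12)² = 4 + 64 + 25 = 93
d²(R, Mira) = (2−4)² + (0−2)² + (7−6)² = 4 + 4 + 1 = 9
d²(R, Echo) = (2−2)² + (0−9)² + (7−5)² = 0 + 81 + 4 = 85
d²(R, Gemma) = (2−2)² + (0−3)² + (7−11)² = 0 + 9 + 16 = 25
d²(R, Tauri) = (2−7)² + (0−11)² + (7−3)² = 25 + 121 + 16 = 162
Sorted ascending: Mira, Gemma, Echo, … — the second-nearest is Gemma.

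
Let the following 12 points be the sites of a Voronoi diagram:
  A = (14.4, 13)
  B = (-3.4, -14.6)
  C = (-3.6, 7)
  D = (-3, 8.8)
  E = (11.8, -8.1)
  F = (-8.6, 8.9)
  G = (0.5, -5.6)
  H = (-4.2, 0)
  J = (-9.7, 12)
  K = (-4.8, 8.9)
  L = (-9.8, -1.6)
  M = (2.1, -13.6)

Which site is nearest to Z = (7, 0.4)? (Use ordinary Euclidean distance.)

G

Compare squared distances (the ordering matches that of the actual distances):
|ZA|² = (7−14.4)² + (0.4−13)² = 54.76 + 158.76 = 213.52
|ZB|² = (7−(-3.4))² + (0.4−(-14.6))² = 108.16 + 225 = 333.16
|ZC|² = (7−(-3.6))² + (0.4−7)² = 112.36 + 43.56 = 155.92
|ZD|² = (7−(-3))² + (0.4−8.8)² = 100 + 70.56 = 170.56
|ZE|² = (7−11.8)² + (0.4−(-8.1))² = 23.04 + 72.25 = 95.29
|ZF|² = (7−(-8.6))² + (0.4−8.9)² = 243.36 + 72.25 = 315.61
|ZG|² = (7−0.5)² + (0.4−(-5.6))² = 42.25 + 36 = 78.25
|ZH|² = (7−(-4.2))² + (0.4−0)² = 125.44 + 0.16 = 125.6
|ZJ|² = (7−(-9.7))² + (0.4−12)² = 278.89 + 134.56 = 413.45
|ZK|² = (7−(-4.8))² + (0.4−8.9)² = 139.24 + 72.25 = 211.49
|ZL|² = (7−(-9.8))² + (0.4−(-1.6))² = 282.24 + 4 = 286.24
|ZM|² = (7−2.1)² + (0.4−(-13.6))² = 24.01 + 196 = 220.01
The smallest is to G, so Z lies in the Voronoi region of G.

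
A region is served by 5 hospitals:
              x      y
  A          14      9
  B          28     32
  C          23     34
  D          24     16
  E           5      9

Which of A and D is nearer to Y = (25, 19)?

D

Compare squared distances:
|YA|² = (25−14)² + (19−9)² = 121 + 100 = 221
|YD|² = (25−24)² + (19−16)² = 1 + 9 = 10
221 > 10, so D is closer.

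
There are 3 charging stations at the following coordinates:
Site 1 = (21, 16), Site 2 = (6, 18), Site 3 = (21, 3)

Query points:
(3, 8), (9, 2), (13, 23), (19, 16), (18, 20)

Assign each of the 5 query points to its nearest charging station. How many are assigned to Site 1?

2

(3, 8) — d² to each: Site 1:388, Site 2:109, Site 3:349 → nearest is Site 2
(9, 2) — d² to each: Site 1:340, Site 2:265, Site 3:145 → nearest is Site 3
(13, 23) — d² to each: Site 1:113, Site 2:74, Site 3:464 → nearest is Site 2
(19, 16) — d² to each: Site 1:4, Site 2:173, Site 3:173 → nearest is Site 1
(18, 20) — d² to each: Site 1:25, Site 2:148, Site 3:298 → nearest is Site 1
2 of the 5 points have Site 1 as nearest.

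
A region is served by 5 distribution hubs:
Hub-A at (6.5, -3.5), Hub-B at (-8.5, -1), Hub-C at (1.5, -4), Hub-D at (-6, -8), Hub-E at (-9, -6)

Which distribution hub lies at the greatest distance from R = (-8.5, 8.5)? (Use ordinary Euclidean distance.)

Compare squared distances (the ordering matches that of the actual distances):
d²(R, Hub-A) = (-8.5−6.5)² + (8.5−(-3.5))² = 225 + 144 = 369
d²(R, Hub-B) = (-8.5−(-8.5))² + (8.5−(-1))² = 0 + 90.25 = 90.25
d²(R, Hub-C) = (-8.5−1.5)² + (8.5−(-4))² = 100 + 156.25 = 256.25
d²(R, Hub-D) = (-8.5−(-6))² + (8.5−(-8))² = 6.25 + 272.25 = 278.5
d²(R, Hub-E) = (-8.5−(-9))² + (8.5−(-6))² = 0.25 + 210.25 = 210.5
The largest is to Hub-A.

Hub-A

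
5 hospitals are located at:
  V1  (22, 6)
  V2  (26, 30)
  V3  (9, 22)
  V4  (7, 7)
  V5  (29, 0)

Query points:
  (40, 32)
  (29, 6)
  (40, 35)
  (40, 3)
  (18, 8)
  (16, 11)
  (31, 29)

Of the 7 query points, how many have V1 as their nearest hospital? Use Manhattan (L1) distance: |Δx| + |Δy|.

(40, 32) — d to each: V1:44, V2:16, V3:41, V4:58, V5:43 → nearest is V2
(29, 6) — d to each: V1:7, V2:27, V3:36, V4:23, V5:6 → nearest is V5
(40, 35) — d to each: V1:47, V2:19, V3:44, V4:61, V5:46 → nearest is V2
(40, 3) — d to each: V1:21, V2:41, V3:50, V4:37, V5:14 → nearest is V5
(18, 8) — d to each: V1:6, V2:30, V3:23, V4:12, V5:19 → nearest is V1
(16, 11) — d to each: V1:11, V2:29, V3:18, V4:13, V5:24 → nearest is V1
(31, 29) — d to each: V1:32, V2:6, V3:29, V4:46, V5:31 → nearest is V2
2 of the 7 points have V1 as nearest.

2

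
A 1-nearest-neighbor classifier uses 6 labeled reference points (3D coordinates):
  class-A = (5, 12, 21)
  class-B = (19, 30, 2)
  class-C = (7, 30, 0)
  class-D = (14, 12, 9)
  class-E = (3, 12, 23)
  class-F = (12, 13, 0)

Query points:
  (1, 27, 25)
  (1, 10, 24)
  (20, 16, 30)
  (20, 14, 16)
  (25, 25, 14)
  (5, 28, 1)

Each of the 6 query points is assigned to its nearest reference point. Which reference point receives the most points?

(1, 27, 25) — d² to each: class-A:257, class-B:862, class-C:670, class-D:650, class-E:233, class-F:942 → nearest is class-E
(1, 10, 24) — d² to each: class-A:29, class-B:1208, class-C:1012, class-D:398, class-E:9, class-F:706 → nearest is class-E
(20, 16, 30) — d² to each: class-A:322, class-B:981, class-C:1265, class-D:493, class-E:354, class-F:973 → nearest is class-A
(20, 14, 16) — d² to each: class-A:254, class-B:453, class-C:681, class-D:89, class-E:342, class-F:321 → nearest is class-D
(25, 25, 14) — d² to each: class-A:618, class-B:205, class-C:545, class-D:315, class-E:734, class-F:509 → nearest is class-B
(5, 28, 1) — d² to each: class-A:656, class-B:201, class-C:9, class-D:401, class-E:744, class-F:275 → nearest is class-C
Tally — class-A:1, class-B:1, class-C:1, class-D:1, class-E:2. class-E captures the most (2).

class-E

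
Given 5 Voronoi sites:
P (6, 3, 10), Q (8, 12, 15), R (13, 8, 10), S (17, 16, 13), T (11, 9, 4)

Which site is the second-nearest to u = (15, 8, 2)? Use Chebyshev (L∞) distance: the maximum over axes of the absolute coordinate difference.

R

d(u,P) = max(9, 5, 8) = 9
d(u,Q) = max(7, 4, 13) = 13
d(u,R) = max(2, 0, 8) = 8
d(u,S) = max(2, 8, 11) = 11
d(u,T) = max(4, 1, 2) = 4
Sorted ascending: T, R, P, … — the second-nearest is R.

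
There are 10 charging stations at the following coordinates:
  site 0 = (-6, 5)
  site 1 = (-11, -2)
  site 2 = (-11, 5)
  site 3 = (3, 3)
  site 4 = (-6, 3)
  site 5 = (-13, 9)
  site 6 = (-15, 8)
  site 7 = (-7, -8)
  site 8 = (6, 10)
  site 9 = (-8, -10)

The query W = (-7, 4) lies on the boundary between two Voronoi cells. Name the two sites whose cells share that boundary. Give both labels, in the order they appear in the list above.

Squared distances from W to each site:
d²(W, site 0) = 1 + 1 = 2
d²(W, site 1) = 16 + 36 = 52
d²(W, site 2) = 16 + 1 = 17
d²(W, site 3) = 100 + 1 = 101
d²(W, site 4) = 1 + 1 = 2
d²(W, site 5) = 36 + 25 = 61
d²(W, site 6) = 64 + 16 = 80
d²(W, site 7) = 0 + 144 = 144
d²(W, site 8) = 169 + 36 = 205
d²(W, site 9) = 1 + 196 = 197
W is equidistant from site 0 and site 4 (both at squared distance 2), and every other site is strictly farther — so W lies on the site 0–site 4 Voronoi edge.

site 0 and site 4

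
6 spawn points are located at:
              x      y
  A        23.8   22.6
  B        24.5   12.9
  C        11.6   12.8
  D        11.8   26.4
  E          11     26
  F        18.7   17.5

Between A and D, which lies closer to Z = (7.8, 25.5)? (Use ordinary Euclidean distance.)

Compare squared distances:
|ZA|² = (7.8−23.8)² + (25.5−22.6)² = 256 + 8.41 = 264.41
|ZD|² = (7.8−11.8)² + (25.5−26.4)² = 16 + 0.81 = 16.81
264.41 > 16.81, so D is closer.

D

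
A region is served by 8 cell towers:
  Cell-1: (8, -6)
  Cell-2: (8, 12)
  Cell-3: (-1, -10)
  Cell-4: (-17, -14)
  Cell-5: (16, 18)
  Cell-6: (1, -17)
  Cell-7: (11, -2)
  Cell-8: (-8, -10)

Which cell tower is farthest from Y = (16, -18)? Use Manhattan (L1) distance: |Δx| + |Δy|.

d(Y, Cell-1) = |16−8| + |-18−(-6)| = 8 + 12 = 20
d(Y, Cell-2) = |16−8| + |-18−12| = 8 + 30 = 38
d(Y, Cell-3) = |16−(-1)| + |-18−(-10)| = 17 + 8 = 25
d(Y, Cell-4) = |16−(-17)| + |-18−(-14)| = 33 + 4 = 37
d(Y, Cell-5) = |16−16| + |-18−18| = 0 + 36 = 36
d(Y, Cell-6) = |16−1| + |-18−(-17)| = 15 + 1 = 16
d(Y, Cell-7) = |16−11| + |-18−(-2)| = 5 + 16 = 21
d(Y, Cell-8) = |16−(-8)| + |-18−(-10)| = 24 + 8 = 32
The largest is to Cell-2.

Cell-2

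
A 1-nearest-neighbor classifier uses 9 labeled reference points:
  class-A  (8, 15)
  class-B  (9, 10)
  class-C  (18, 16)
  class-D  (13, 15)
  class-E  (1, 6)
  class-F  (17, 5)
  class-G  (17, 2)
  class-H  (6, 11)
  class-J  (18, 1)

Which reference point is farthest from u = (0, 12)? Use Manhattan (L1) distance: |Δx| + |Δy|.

class-J

d(u, class-A) = 8 + 3 = 11
d(u, class-B) = 9 + 2 = 11
d(u, class-C) = 18 + 4 = 22
d(u, class-D) = 13 + 3 = 16
d(u, class-E) = 1 + 6 = 7
d(u, class-F) = 17 + 7 = 24
d(u, class-G) = 17 + 10 = 27
d(u, class-H) = 6 + 1 = 7
d(u, class-J) = 18 + 11 = 29
The largest is to class-J.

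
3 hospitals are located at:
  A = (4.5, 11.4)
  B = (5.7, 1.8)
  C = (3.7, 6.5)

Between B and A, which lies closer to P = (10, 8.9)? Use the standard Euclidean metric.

Compare squared distances:
|PB|² = (10−5.7)² + (8.9−1.8)² = 18.49 + 50.41 = 68.9
|PA|² = (10−4.5)² + (8.9−11.4)² = 30.25 + 6.25 = 36.5
68.9 > 36.5, so A is closer.

A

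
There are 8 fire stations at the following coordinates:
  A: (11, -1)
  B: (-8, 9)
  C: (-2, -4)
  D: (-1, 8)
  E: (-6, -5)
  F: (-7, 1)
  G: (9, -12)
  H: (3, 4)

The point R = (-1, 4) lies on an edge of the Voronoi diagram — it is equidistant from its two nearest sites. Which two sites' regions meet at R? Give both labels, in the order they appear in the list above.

Squared distances from R to each site:
|RA|² = 144 + 25 = 169
|RB|² = 49 + 25 = 74
|RC|² = 1 + 64 = 65
|RD|² = 0 + 16 = 16
|RE|² = 25 + 81 = 106
|RF|² = 36 + 9 = 45
|RG|² = 100 + 256 = 356
|RH|² = 16 + 0 = 16
R is equidistant from D and H (both at squared distance 16), and every other site is strictly farther — so R lies on the D–H Voronoi edge.

D and H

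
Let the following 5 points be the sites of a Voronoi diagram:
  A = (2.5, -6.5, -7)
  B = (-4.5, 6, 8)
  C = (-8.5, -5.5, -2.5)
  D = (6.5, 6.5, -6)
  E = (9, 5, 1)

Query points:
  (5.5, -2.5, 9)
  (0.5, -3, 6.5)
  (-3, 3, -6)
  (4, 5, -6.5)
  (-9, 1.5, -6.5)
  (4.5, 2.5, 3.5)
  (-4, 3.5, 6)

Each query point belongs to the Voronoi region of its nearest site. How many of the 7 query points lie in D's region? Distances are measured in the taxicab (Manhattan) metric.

2

(5.5, -2.5, 9) — d to each: A:23, B:19.5, C:28.5, D:25, E:19 → nearest is E
(0.5, -3, 6.5) — d to each: A:19, B:15.5, C:20.5, D:28, E:22 → nearest is B
(-3, 3, -6) — d to each: A:16, B:18.5, C:17.5, D:13, E:21 → nearest is D
(4, 5, -6.5) — d to each: A:13.5, B:24, C:27, D:4.5, E:12.5 → nearest is D
(-9, 1.5, -6.5) — d to each: A:20, B:23.5, C:11.5, D:21, E:29 → nearest is C
(4.5, 2.5, 3.5) — d to each: A:21.5, B:17, C:27, D:15.5, E:9.5 → nearest is E
(-4, 3.5, 6) — d to each: A:29.5, B:5, C:22, D:25.5, E:19.5 → nearest is B
2 of the 7 points have D as nearest.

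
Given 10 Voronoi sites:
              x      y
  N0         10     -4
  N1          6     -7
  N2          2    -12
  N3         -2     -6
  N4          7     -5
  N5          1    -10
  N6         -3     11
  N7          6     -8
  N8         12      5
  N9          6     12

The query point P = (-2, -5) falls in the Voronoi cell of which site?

N3

Since √ is increasing, it suffices to compare squared distances:
|PN0|² = (-2−10)² + (-5−(-4))² = 144 + 1 = 145
|PN1|² = (-2−6)² + (-5−(-7))² = 64 + 4 = 68
|PN2|² = (-2−2)² + (-5−(-12))² = 16 + 49 = 65
|PN3|² = (-2−(-2))² + (-5−(-6))² = 0 + 1 = 1
|PN4|² = (-2−7)² + (-5−(-5))² = 81 + 0 = 81
|PN5|² = (-2−1)² + (-5−(-10))² = 9 + 25 = 34
|PN6|² = (-2−(-3))² + (-5−11)² = 1 + 256 = 257
|PN7|² = (-2−6)² + (-5−(-8))² = 64 + 9 = 73
|PN8|² = (-2−12)² + (-5−5)² = 196 + 100 = 296
|PN9|² = (-2−6)² + (-5−12)² = 64 + 289 = 353
Minimum is at N3.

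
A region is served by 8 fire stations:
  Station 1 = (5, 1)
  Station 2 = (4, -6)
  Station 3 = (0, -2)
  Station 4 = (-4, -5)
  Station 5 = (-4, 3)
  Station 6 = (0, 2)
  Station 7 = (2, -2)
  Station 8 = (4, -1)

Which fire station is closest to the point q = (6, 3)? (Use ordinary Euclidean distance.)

Compare squared distances (the ordering matches that of the actual distances):
d²(q, Station 1) = (6−5)² + (3−1)² = 1 + 4 = 5
d²(q, Station 2) = (6−4)² + (3−(-6))² = 4 + 81 = 85
d²(q, Station 3) = (6−0)² + (3−(-2))² = 36 + 25 = 61
d²(q, Station 4) = (6−(-4))² + (3−(-5))² = 100 + 64 = 164
d²(q, Station 5) = (6−(-4))² + (3−3)² = 100 + 0 = 100
d²(q, Station 6) = (6−0)² + (3−2)² = 36 + 1 = 37
d²(q, Station 7) = (6−2)² + (3−(-2))² = 16 + 25 = 41
d²(q, Station 8) = (6−4)² + (3−(-1))² = 4 + 16 = 20
Station 1 is nearest.

Station 1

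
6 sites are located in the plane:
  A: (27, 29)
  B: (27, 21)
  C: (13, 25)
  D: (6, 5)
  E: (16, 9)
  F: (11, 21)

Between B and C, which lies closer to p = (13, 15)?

Compare squared distances:
|pB|² = (13−27)² + (15−21)² = 196 + 36 = 232
|pC|² = (13−13)² + (15−25)² = 0 + 100 = 100
232 > 100, so C is closer.

C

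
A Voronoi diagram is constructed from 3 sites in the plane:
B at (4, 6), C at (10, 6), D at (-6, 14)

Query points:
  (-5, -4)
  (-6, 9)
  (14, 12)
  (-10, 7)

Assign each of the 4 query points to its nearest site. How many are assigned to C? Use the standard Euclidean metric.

1

(-5, -4) — d² to each: B:181, C:325, D:325 → nearest is B
(-6, 9) — d² to each: B:109, C:265, D:25 → nearest is D
(14, 12) — d² to each: B:136, C:52, D:404 → nearest is C
(-10, 7) — d² to each: B:197, C:401, D:65 → nearest is D
1 of the 4 points has C as nearest.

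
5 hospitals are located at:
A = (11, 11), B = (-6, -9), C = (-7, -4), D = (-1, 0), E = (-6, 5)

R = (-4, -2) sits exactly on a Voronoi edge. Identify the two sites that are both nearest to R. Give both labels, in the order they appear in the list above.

C and D

Squared distances from R to each site:
|RA|² = (-4−11)² + (-2−11)² = 225 + 169 = 394
|RB|² = (-4−(-6))² + (-2−(-9))² = 4 + 49 = 53
|RC|² = (-4−(-7))² + (-2−(-4))² = 9 + 4 = 13
|RD|² = (-4−(-1))² + (-2−0)² = 9 + 4 = 13
|RE|² = (-4−(-6))² + (-2−5)² = 4 + 49 = 53
R is equidistant from C and D (both at squared distance 13), and every other site is strictly farther — so R lies on the C–D Voronoi edge.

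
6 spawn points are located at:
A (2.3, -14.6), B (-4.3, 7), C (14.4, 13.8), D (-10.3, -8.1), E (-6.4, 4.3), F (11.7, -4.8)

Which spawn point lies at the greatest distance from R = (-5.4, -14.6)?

Since √ is increasing, it suffices to compare squared distances:
|RA|² = (-5.4−2.3)² + (-14.6−(-14.6))² = 59.29 + 0 = 59.29
|RB|² = (-5.4−(-4.3))² + (-14.6−7)² = 1.21 + 466.56 = 467.77
|RC|² = (-5.4−14.4)² + (-14.6−13.8)² = 392.04 + 806.56 = 1198.6
|RD|² = (-5.4−(-10.3))² + (-14.6−(-8.1))² = 24.01 + 42.25 = 66.26
|RE|² = (-5.4−(-6.4))² + (-14.6−4.3)² = 1 + 357.21 = 358.21
|RF|² = (-5.4−11.7)² + (-14.6−(-4.8))² = 292.41 + 96.04 = 388.45
The largest is to C.

C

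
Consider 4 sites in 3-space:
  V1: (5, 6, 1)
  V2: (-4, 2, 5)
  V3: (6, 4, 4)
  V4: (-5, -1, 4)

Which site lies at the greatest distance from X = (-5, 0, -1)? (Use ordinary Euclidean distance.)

Compare squared distances (the ordering matches that of the actual distances):
|XV1|² = (-5−5)² + (0−6)² + (-1−1)² = 100 + 36 + 4 = 140
|XV2|² = (-5−(-4))² + (0−2)² + (-1−5)² = 1 + 4 + 36 = 41
|XV3|² = (-5−6)² + (0−4)² + (-1−4)² = 121 + 16 + 25 = 162
|XV4|² = (-5−(-5))² + (0−(-1))² + (-1−4)² = 0 + 1 + 25 = 26
The largest is to V3.

V3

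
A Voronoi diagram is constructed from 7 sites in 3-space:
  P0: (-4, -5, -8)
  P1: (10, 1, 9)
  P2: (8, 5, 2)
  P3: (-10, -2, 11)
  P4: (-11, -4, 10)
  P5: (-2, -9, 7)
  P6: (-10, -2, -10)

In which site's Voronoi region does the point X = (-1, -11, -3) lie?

Compare squared distances (the ordering matches that of the actual distances):
|XP0|² = (-1−(-4))² + (-11−(-5))² + (-3−(-8))² = 9 + 36 + 25 = 70
|XP1|² = (-1−10)² + (-11−1)² + (-3−9)² = 121 + 144 + 144 = 409
|XP2|² = (-1−8)² + (-11−5)² + (-3−2)² = 81 + 256 + 25 = 362
|XP3|² = (-1−(-10))² + (-11−(-2))² + (-3−11)² = 81 + 81 + 196 = 358
|XP4|² = (-1−(-11))² + (-11−(-4))² + (-3−10)² = 100 + 49 + 169 = 318
|XP5|² = (-1−(-2))² + (-11−(-9))² + (-3−7)² = 1 + 4 + 100 = 105
|XP6|² = (-1−(-10))² + (-11−(-2))² + (-3−(-10))² = 81 + 81 + 49 = 211
P0 is nearest.

P0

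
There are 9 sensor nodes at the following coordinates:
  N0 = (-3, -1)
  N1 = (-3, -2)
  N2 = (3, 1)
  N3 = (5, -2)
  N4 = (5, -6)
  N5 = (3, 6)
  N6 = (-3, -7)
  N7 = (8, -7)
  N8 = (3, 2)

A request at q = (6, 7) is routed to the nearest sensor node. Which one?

Since √ is increasing, it suffices to compare squared distances:
|qN0|² = (6−(-3))² + (7−(-1))² = 81 + 64 = 145
|qN1|² = (6−(-3))² + (7−(-2))² = 81 + 81 = 162
|qN2|² = (6−3)² + (7−1)² = 9 + 36 = 45
|qN3|² = (6−5)² + (7−(-2))² = 1 + 81 = 82
|qN4|² = (6−5)² + (7−(-6))² = 1 + 169 = 170
|qN5|² = (6−3)² + (7−6)² = 9 + 1 = 10
|qN6|² = (6−(-3))² + (7−(-7))² = 81 + 196 = 277
|qN7|² = (6−8)² + (7−(-7))² = 4 + 196 = 200
|qN8|² = (6−3)² + (7−2)² = 9 + 25 = 34
Minimum is at N5.

N5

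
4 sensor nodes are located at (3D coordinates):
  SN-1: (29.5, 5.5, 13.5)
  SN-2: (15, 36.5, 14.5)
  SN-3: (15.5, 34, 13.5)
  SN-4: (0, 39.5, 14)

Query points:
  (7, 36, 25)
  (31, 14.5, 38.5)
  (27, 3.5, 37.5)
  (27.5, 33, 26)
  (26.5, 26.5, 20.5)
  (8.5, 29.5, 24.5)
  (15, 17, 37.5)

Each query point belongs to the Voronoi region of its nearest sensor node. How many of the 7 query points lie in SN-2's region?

(7, 36, 25) — d² to each: SN-1:1568.75, SN-2:174.5, SN-3:208.5, SN-4:182.25 → nearest is SN-2
(31, 14.5, 38.5) — d² to each: SN-1:708.25, SN-2:1316, SN-3:1245.5, SN-4:2186.25 → nearest is SN-1
(27, 3.5, 37.5) — d² to each: SN-1:586.25, SN-2:1762, SN-3:1638.5, SN-4:2577.25 → nearest is SN-1
(27.5, 33, 26) — d² to each: SN-1:916.5, SN-2:300.75, SN-3:301.25, SN-4:942.5 → nearest is SN-2
(26.5, 26.5, 20.5) — d² to each: SN-1:499, SN-2:268.25, SN-3:226.25, SN-4:913.5 → nearest is SN-3
(8.5, 29.5, 24.5) — d² to each: SN-1:1138, SN-2:191.25, SN-3:190.25, SN-4:282.5 → nearest is SN-3
(15, 17, 37.5) — d² to each: SN-1:918.5, SN-2:909.25, SN-3:865.25, SN-4:1283.5 → nearest is SN-3
2 of the 7 points have SN-2 as nearest.

2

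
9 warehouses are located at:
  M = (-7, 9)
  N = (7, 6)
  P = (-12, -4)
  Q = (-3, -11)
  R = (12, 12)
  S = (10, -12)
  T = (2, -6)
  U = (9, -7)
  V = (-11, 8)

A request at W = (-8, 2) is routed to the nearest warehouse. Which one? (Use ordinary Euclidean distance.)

Since √ is increasing, it suffices to compare squared distances:
|WM|² = (-8−(-7))² + (2−9)² = 1 + 49 = 50
|WN|² = (-8−7)² + (2−6)² = 225 + 16 = 241
|WP|² = (-8−(-12))² + (2−(-4))² = 16 + 36 = 52
|WQ|² = (-8−(-3))² + (2−(-11))² = 25 + 169 = 194
|WR|² = (-8−12)² + (2−12)² = 400 + 100 = 500
|WS|² = (-8−10)² + (2−(-12))² = 324 + 196 = 520
|WT|² = (-8−2)² + (2−(-6))² = 100 + 64 = 164
|WU|² = (-8−9)² + (2−(-7))² = 289 + 81 = 370
|WV|² = (-8−(-11))² + (2−8)² = 9 + 36 = 45
V is nearest.

V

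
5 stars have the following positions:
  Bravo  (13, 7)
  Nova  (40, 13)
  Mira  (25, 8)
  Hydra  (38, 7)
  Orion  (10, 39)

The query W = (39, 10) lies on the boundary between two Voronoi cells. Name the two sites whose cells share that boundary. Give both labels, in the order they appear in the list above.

Nova and Hydra

Squared distances from W to each site:
d²(W, Bravo) = (39−13)² + (10−7)² = 676 + 9 = 685
d²(W, Nova) = (39−40)² + (10−13)² = 1 + 9 = 10
d²(W, Mira) = (39−25)² + (10−8)² = 196 + 4 = 200
d²(W, Hydra) = (39−38)² + (10−7)² = 1 + 9 = 10
d²(W, Orion) = (39−10)² + (10−39)² = 841 + 841 = 1682
W is equidistant from Nova and Hydra (both at squared distance 10), and every other site is strictly farther — so W lies on the Nova–Hydra Voronoi edge.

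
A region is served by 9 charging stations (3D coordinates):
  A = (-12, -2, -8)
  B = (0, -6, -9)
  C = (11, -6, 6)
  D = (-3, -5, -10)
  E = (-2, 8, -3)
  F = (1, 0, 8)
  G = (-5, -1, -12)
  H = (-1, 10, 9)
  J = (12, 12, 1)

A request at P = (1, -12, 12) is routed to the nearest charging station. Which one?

F

Since √ is increasing, it suffices to compare squared distances:
|PA|² = (1−(-12))² + (-12−(-2))² + (12−(-8))² = 169 + 100 + 400 = 669
|PB|² = (1−0)² + (-12−(-6))² + (12−(-9))² = 1 + 36 + 441 = 478
|PC|² = (1−11)² + (-12−(-6))² + (12−6)² = 100 + 36 + 36 = 172
|PD|² = (1−(-3))² + (-12−(-5))² + (12−(-10))² = 16 + 49 + 484 = 549
|PE|² = (1−(-2))² + (-12−8)² + (12−(-3))² = 9 + 400 + 225 = 634
|PF|² = (1−1)² + (-12−0)² + (12−8)² = 0 + 144 + 16 = 160
|PG|² = (1−(-5))² + (-12−(-1))² + (12−(-12))² = 36 + 121 + 576 = 733
|PH|² = (1−(-1))² + (-12−10)² + (12−9)² = 4 + 484 + 9 = 497
|PJ|² = (1−12)² + (-12−12)² + (12−1)² = 121 + 576 + 121 = 818
Minimum is at F.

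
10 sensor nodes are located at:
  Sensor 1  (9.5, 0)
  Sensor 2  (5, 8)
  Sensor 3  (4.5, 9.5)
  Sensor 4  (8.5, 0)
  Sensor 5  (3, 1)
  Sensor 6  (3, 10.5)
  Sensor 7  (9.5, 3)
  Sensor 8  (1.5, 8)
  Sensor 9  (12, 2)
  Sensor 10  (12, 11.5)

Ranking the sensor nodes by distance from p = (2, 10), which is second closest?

Squared Euclidean distances:
d²(p, Sensor 1) = (2−9.5)² + (10−0)² = 56.25 + 100 = 156.25
d²(p, Sensor 2) = (2−5)² + (10−8)² = 9 + 4 = 13
d²(p, Sensor 3) = (2−4.5)² + (10−9.5)² = 6.25 + 0.25 = 6.5
d²(p, Sensor 4) = (2−8.5)² + (10−0)² = 42.25 + 100 = 142.25
d²(p, Sensor 5) = (2−3)² + (10−1)² = 1 + 81 = 82
d²(p, Sensor 6) = (2−3)² + (10−10.5)² = 1 + 0.25 = 1.25
d²(p, Sensor 7) = (2−9.5)² + (10−3)² = 56.25 + 49 = 105.25
d²(p, Sensor 8) = (2−1.5)² + (10−8)² = 0.25 + 4 = 4.25
d²(p, Sensor 9) = (2−12)² + (10−2)² = 100 + 64 = 164
d²(p, Sensor 10) = (2−12)² + (10−11.5)² = 100 + 2.25 = 102.25
Sorted ascending: Sensor 6, Sensor 8, Sensor 3, … — the second-nearest is Sensor 8.

Sensor 8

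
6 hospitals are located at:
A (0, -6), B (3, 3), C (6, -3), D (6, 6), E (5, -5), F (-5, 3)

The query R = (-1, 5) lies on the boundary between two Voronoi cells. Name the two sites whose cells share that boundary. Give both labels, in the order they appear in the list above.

Squared distances from R to each site:
|RA|² = (-1−0)² + (5−(-6))² = 1 + 121 = 122
|RB|² = (-1−3)² + (5−3)² = 16 + 4 = 20
|RC|² = (-1−6)² + (5−(-3))² = 49 + 64 = 113
|RD|² = (-1−6)² + (5−6)² = 49 + 1 = 50
|RE|² = (-1−5)² + (5−(-5))² = 36 + 100 = 136
|RF|² = (-1−(-5))² + (5−3)² = 16 + 4 = 20
R is equidistant from B and F (both at squared distance 20), and every other site is strictly farther — so R lies on the B–F Voronoi edge.

B and F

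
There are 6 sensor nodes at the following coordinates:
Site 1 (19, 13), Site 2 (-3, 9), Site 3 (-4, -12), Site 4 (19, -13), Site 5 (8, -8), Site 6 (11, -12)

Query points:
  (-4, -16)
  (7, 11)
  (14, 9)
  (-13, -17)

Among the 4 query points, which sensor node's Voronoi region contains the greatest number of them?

(-4, -16) — d² to each: Site 1:1370, Site 2:626, Site 3:16, Site 4:538, Site 5:208, Site 6:241 → nearest is Site 3
(7, 11) — d² to each: Site 1:148, Site 2:104, Site 3:650, Site 4:720, Site 5:362, Site 6:545 → nearest is Site 2
(14, 9) — d² to each: Site 1:41, Site 2:289, Site 3:765, Site 4:509, Site 5:325, Site 6:450 → nearest is Site 1
(-13, -17) — d² to each: Site 1:1924, Site 2:776, Site 3:106, Site 4:1040, Site 5:522, Site 6:601 → nearest is Site 3
Tally — Site 1:1, Site 2:1, Site 3:2. Site 3 captures the most (2).

Site 3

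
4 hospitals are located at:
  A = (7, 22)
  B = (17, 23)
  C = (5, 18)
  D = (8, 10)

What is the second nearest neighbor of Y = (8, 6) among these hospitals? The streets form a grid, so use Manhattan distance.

d(Y,A) = |8−7| + |6−22| = 1 + 16 = 17
d(Y,B) = |8−17| + |6−23| = 9 + 17 = 26
d(Y,C) = |8−5| + |6−18| = 3 + 12 = 15
d(Y,D) = |8−8| + |6−10| = 0 + 4 = 4
Sorted ascending: D, C, A, … — the second-nearest is C.

C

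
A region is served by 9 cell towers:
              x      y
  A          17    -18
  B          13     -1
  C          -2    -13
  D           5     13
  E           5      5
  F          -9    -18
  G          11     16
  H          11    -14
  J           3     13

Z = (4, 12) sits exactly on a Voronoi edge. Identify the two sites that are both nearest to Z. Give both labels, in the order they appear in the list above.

D and J

Squared distances from Z to each site:
|ZA|² = 169 + 900 = 1069
|ZB|² = 81 + 169 = 250
|ZC|² = 36 + 625 = 661
|ZD|² = 1 + 1 = 2
|ZE|² = 1 + 49 = 50
|ZF|² = 169 + 900 = 1069
|ZG|² = 49 + 16 = 65
|ZH|² = 49 + 676 = 725
|ZJ|² = 1 + 1 = 2
Z is equidistant from D and J (both at squared distance 2), and every other site is strictly farther — so Z lies on the D–J Voronoi edge.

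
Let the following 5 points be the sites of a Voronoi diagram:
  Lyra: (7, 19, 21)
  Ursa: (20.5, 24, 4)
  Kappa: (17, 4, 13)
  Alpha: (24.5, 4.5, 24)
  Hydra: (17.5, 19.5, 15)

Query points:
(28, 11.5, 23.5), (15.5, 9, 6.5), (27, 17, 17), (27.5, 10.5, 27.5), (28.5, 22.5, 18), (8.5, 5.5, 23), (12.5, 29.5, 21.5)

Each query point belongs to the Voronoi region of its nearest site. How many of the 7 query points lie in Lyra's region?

1

(28, 11.5, 23.5) — d² to each: Lyra:503.5, Ursa:592.75, Kappa:287.5, Alpha:61.5, Hydra:246.5 → nearest is Alpha
(15.5, 9, 6.5) — d² to each: Lyra:382.5, Ursa:256.25, Kappa:69.5, Alpha:407.5, Hydra:186.5 → nearest is Kappa
(27, 17, 17) — d² to each: Lyra:420, Ursa:260.25, Kappa:285, Alpha:211.5, Hydra:100.5 → nearest is Hydra
(27.5, 10.5, 27.5) — d² to each: Lyra:534.75, Ursa:783.5, Kappa:362.75, Alpha:57.25, Hydra:337.25 → nearest is Alpha
(28.5, 22.5, 18) — d² to each: Lyra:483.5, Ursa:262.25, Kappa:499.5, Alpha:376, Hydra:139 → nearest is Hydra
(8.5, 5.5, 23) — d² to each: Lyra:188.5, Ursa:847.25, Kappa:174.5, Alpha:258, Hydra:341 → nearest is Kappa
(12.5, 29.5, 21.5) — d² to each: Lyra:140.75, Ursa:400.5, Kappa:742.75, Alpha:775.25, Hydra:167.25 → nearest is Lyra
1 of the 7 points has Lyra as nearest.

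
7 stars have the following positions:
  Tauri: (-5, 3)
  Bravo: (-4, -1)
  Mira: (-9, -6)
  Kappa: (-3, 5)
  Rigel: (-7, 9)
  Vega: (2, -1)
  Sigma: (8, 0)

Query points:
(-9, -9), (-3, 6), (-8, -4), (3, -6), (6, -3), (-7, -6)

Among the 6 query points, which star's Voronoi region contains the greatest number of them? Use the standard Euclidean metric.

(-9, -9) — d² to each: Tauri:160, Bravo:89, Mira:9, Kappa:232, Rigel:328, Vega:185, Sigma:370 → nearest is Mira
(-3, 6) — d² to each: Tauri:13, Bravo:50, Mira:180, Kappa:1, Rigel:25, Vega:74, Sigma:157 → nearest is Kappa
(-8, -4) — d² to each: Tauri:58, Bravo:25, Mira:5, Kappa:106, Rigel:170, Vega:109, Sigma:272 → nearest is Mira
(3, -6) — d² to each: Tauri:145, Bravo:74, Mira:144, Kappa:157, Rigel:325, Vega:26, Sigma:61 → nearest is Vega
(6, -3) — d² to each: Tauri:157, Bravo:104, Mira:234, Kappa:145, Rigel:313, Vega:20, Sigma:13 → nearest is Sigma
(-7, -6) — d² to each: Tauri:85, Bravo:34, Mira:4, Kappa:137, Rigel:225, Vega:106, Sigma:261 → nearest is Mira
Tally — Mira:3, Kappa:1, Vega:1, Sigma:1. Mira captures the most (3).

Mira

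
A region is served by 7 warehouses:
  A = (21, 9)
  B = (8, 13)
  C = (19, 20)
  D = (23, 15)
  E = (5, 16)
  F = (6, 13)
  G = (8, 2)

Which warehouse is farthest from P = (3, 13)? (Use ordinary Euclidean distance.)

Since √ is increasing, it suffices to compare squared distances:
|PA|² = (3−21)² + (13−9)² = 324 + 16 = 340
|PB|² = (3−8)² + (13−13)² = 25 + 0 = 25
|PC|² = (3−19)² + (13−20)² = 256 + 49 = 305
|PD|² = (3−23)² + (13−15)² = 400 + 4 = 404
|PE|² = (3−5)² + (13−16)² = 4 + 9 = 13
|PF|² = (3−6)² + (13−13)² = 9 + 0 = 9
|PG|² = (3−8)² + (13−2)² = 25 + 121 = 146
The largest is to D.

D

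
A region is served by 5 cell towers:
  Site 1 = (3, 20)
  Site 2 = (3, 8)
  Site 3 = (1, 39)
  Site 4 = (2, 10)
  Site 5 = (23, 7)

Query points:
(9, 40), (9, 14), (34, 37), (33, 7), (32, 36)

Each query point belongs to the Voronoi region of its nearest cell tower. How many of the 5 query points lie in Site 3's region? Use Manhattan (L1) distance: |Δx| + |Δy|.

(9, 40) — d to each: Site 1:26, Site 2:38, Site 3:9, Site 4:37, Site 5:47 → nearest is Site 3
(9, 14) — d to each: Site 1:12, Site 2:12, Site 3:33, Site 4:11, Site 5:21 → nearest is Site 4
(34, 37) — d to each: Site 1:48, Site 2:60, Site 3:35, Site 4:59, Site 5:41 → nearest is Site 3
(33, 7) — d to each: Site 1:43, Site 2:31, Site 3:64, Site 4:34, Site 5:10 → nearest is Site 5
(32, 36) — d to each: Site 1:45, Site 2:57, Site 3:34, Site 4:56, Site 5:38 → nearest is Site 3
3 of the 5 points have Site 3 as nearest.

3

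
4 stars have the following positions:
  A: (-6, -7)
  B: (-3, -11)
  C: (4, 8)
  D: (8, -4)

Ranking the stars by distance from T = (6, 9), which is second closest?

Compare squared distances (the ordering matches that of the actual distances):
|TA|² = (6−(-6))² + (9−(-7))² = 144 + 256 = 400
|TB|² = (6−(-3))² + (9−(-11))² = 81 + 400 = 481
|TC|² = (6−4)² + (9−8)² = 4 + 1 = 5
|TD|² = (6−8)² + (9−(-4))² = 4 + 169 = 173
Sorted ascending: C, D, A, … — the second-nearest is D.

D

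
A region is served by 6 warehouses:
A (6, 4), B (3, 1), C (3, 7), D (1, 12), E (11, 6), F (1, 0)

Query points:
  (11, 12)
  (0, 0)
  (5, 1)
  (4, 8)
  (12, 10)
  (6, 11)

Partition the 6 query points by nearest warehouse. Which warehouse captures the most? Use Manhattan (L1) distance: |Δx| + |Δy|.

(11, 12) — d to each: A:13, B:19, C:13, D:10, E:6, F:22 → nearest is E
(0, 0) — d to each: A:10, B:4, C:10, D:13, E:17, F:1 → nearest is F
(5, 1) — d to each: A:4, B:2, C:8, D:15, E:11, F:5 → nearest is B
(4, 8) — d to each: A:6, B:8, C:2, D:7, E:9, F:11 → nearest is C
(12, 10) — d to each: A:12, B:18, C:12, D:13, E:5, F:21 → nearest is E
(6, 11) — d to each: A:7, B:13, C:7, D:6, E:10, F:16 → nearest is D
Tally — B:1, C:1, D:1, E:2, F:1. E captures the most (2).

E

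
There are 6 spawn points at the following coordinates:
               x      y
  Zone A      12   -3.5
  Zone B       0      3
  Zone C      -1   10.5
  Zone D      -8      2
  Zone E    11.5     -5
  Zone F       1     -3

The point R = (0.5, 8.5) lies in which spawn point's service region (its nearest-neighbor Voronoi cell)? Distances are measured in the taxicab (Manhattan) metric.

d(R, Zone A) = |0.5−12| + |8.5−(-3.5)| = 11.5 + 12 = 23.5
d(R, Zone B) = |0.5−0| + |8.5−3| = 0.5 + 5.5 = 6
d(R, Zone C) = |0.5−(-1)| + |8.5−10.5| = 1.5 + 2 = 3.5
d(R, Zone D) = |0.5−(-8)| + |8.5−2| = 8.5 + 6.5 = 15
d(R, Zone E) = |0.5−11.5| + |8.5−(-5)| = 11 + 13.5 = 24.5
d(R, Zone F) = |0.5−1| + |8.5−(-3)| = 0.5 + 11.5 = 12
The smallest is to Zone C, so R lies in the Voronoi region of Zone C.

Zone C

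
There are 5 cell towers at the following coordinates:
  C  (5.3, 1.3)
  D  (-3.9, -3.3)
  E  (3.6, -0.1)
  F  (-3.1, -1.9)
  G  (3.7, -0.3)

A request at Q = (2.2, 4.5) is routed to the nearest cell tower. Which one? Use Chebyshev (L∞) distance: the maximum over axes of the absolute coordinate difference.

d(Q,C) = max(3.1, 3.2) = 3.2
d(Q,D) = max(6.1, 7.8) = 7.8
d(Q,E) = max(1.4, 4.6) = 4.6
d(Q,F) = max(5.3, 6.4) = 6.4
d(Q,G) = max(1.5, 4.8) = 4.8
C is nearest.

C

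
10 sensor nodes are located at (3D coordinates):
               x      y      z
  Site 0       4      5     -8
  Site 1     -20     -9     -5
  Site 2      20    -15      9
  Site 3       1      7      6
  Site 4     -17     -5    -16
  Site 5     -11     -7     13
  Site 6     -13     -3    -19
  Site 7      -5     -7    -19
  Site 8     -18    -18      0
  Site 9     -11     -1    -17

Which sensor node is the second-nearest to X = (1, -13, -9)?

Squared Euclidean distances:
d²(X, Site 0) = 9 + 324 + 1 = 334
d²(X, Site 1) = 441 + 16 + 16 = 473
d²(X, Site 2) = 361 + 4 + 324 = 689
d²(X, Site 3) = 0 + 400 + 225 = 625
d²(X, Site 4) = 324 + 64 + 49 = 437
d²(X, Site 5) = 144 + 36 + 484 = 664
d²(X, Site 6) = 196 + 100 + 100 = 396
d²(X, Site 7) = 36 + 36 + 100 = 172
d²(X, Site 8) = 361 + 25 + 81 = 467
d²(X, Site 9) = 144 + 144 + 64 = 352
Sorted ascending: Site 7, Site 0, Site 9, … — the second-nearest is Site 0.

Site 0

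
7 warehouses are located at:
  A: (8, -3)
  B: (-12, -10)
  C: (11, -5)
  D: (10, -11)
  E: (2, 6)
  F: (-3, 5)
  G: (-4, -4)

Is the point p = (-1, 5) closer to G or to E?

Compare squared distances:
|pG|² = (-1−(-4))² + (5−(-4))² = 9 + 81 = 90
|pE|² = (-1−2)² + (5−6)² = 9 + 1 = 10
90 > 10, so E is closer.

E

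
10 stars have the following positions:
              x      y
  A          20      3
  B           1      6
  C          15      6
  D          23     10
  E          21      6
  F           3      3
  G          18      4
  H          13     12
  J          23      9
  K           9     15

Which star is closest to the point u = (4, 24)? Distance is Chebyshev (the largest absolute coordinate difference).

d(u,A) = max(16, 21) = 21
d(u,B) = max(3, 18) = 18
d(u,C) = max(11, 18) = 18
d(u,D) = max(19, 14) = 19
d(u,E) = max(17, 18) = 18
d(u,F) = max(1, 21) = 21
d(u,G) = max(14, 20) = 20
d(u,H) = max(9, 12) = 12
d(u,J) = max(19, 15) = 19
d(u,K) = max(5, 9) = 9
K is nearest.

K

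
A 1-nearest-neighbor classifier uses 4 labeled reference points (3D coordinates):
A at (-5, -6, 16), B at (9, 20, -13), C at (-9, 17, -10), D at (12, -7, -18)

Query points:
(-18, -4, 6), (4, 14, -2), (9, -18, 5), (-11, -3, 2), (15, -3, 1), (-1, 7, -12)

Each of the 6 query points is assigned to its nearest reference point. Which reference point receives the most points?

A

(-18, -4, 6) — d² to each: A:273, B:1666, C:778, D:1485 → nearest is A
(4, 14, -2) — d² to each: A:805, B:182, C:242, D:761 → nearest is B
(9, -18, 5) — d² to each: A:461, B:1768, C:1774, D:659 → nearest is A
(-11, -3, 2) — d² to each: A:241, B:1154, C:548, D:945 → nearest is A
(15, -3, 1) — d² to each: A:634, B:761, C:1097, D:386 → nearest is D
(-1, 7, -12) — d² to each: A:969, B:270, C:168, D:401 → nearest is C
Tally — A:3, B:1, C:1, D:1. A captures the most (3).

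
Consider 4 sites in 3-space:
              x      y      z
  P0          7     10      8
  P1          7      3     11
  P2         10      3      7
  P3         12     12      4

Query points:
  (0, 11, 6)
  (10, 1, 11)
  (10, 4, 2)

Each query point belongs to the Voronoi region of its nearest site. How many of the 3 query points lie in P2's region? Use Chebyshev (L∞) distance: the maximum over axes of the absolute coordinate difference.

1

(0, 11, 6) — d to each: P0:7, P1:8, P2:10, P3:12 → nearest is P0
(10, 1, 11) — d to each: P0:9, P1:3, P2:4, P3:11 → nearest is P1
(10, 4, 2) — d to each: P0:6, P1:9, P2:5, P3:8 → nearest is P2
1 of the 3 points has P2 as nearest.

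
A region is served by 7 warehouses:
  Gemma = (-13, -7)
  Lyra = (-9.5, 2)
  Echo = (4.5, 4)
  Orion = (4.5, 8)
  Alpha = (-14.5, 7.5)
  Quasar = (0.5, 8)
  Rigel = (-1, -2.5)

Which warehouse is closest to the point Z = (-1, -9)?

Compare squared distances (the ordering matches that of the actual distances):
d²(Z, Gemma) = 144 + 4 = 148
d²(Z, Lyra) = 72.25 + 121 = 193.25
d²(Z, Echo) = 30.25 + 169 = 199.25
d²(Z, Orion) = 30.25 + 289 = 319.25
d²(Z, Alpha) = 182.25 + 272.25 = 454.5
d²(Z, Quasar) = 2.25 + 289 = 291.25
d²(Z, Rigel) = 0 + 42.25 = 42.25
The smallest is to Rigel, so Z lies in the Voronoi region of Rigel.

Rigel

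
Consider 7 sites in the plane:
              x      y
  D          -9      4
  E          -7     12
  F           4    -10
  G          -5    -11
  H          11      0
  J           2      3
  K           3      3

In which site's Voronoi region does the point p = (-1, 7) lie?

Since √ is increasing, it suffices to compare squared distances:
|pD|² = (-1−(-9))² + (7−4)² = 64 + 9 = 73
|pE|² = (-1−(-7))² + (7−12)² = 36 + 25 = 61
|pF|² = (-1−4)² + (7−(-10))² = 25 + 289 = 314
|pG|² = (-1−(-5))² + (7−(-11))² = 16 + 324 = 340
|pH|² = (-1−11)² + (7−0)² = 144 + 49 = 193
|pJ|² = (-1−2)² + (7−3)² = 9 + 16 = 25
|pK|² = (-1−3)² + (7−3)² = 16 + 16 = 32
J is nearest.

J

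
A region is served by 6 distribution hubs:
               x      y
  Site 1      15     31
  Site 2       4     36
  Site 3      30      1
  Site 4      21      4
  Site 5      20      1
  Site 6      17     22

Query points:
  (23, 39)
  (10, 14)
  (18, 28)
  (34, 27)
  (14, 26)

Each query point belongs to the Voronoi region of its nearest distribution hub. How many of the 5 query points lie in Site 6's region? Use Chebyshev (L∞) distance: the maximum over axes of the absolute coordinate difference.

3

(23, 39) — d to each: Site 1:8, Site 2:19, Site 3:38, Site 4:35, Site 5:38, Site 6:17 → nearest is Site 1
(10, 14) — d to each: Site 1:17, Site 2:22, Site 3:20, Site 4:11, Site 5:13, Site 6:8 → nearest is Site 6
(18, 28) — d to each: Site 1:3, Site 2:14, Site 3:27, Site 4:24, Site 5:27, Site 6:6 → nearest is Site 1
(34, 27) — d to each: Site 1:19, Site 2:30, Site 3:26, Site 4:23, Site 5:26, Site 6:17 → nearest is Site 6
(14, 26) — d to each: Site 1:5, Site 2:10, Site 3:25, Site 4:22, Site 5:25, Site 6:4 → nearest is Site 6
3 of the 5 points have Site 6 as nearest.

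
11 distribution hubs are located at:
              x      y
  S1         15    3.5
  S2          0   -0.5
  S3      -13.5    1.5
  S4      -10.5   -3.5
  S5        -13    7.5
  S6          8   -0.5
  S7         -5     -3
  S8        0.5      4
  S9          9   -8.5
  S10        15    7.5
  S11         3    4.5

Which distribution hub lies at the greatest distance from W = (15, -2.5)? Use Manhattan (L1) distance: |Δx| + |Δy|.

S5

d(W,S1) = |15−15| + |-2.5−3.5| = 0 + 6 = 6
d(W,S2) = |15−0| + |-2.5−(-0.5)| = 15 + 2 = 17
d(W,S3) = |15−(-13.5)| + |-2.5−1.5| = 28.5 + 4 = 32.5
d(W,S4) = |15−(-10.5)| + |-2.5−(-3.5)| = 25.5 + 1 = 26.5
d(W,S5) = |15−(-13)| + |-2.5−7.5| = 28 + 10 = 38
d(W,S6) = |15−8| + |-2.5−(-0.5)| = 7 + 2 = 9
d(W,S7) = |15−(-5)| + |-2.5−(-3)| = 20 + 0.5 = 20.5
d(W,S8) = |15−0.5| + |-2.5−4| = 14.5 + 6.5 = 21
d(W,S9) = |15−9| + |-2.5−(-8.5)| = 6 + 6 = 12
d(W, S10) = |15−15| + |-2.5−7.5| = 0 + 10 = 10
d(W, S11) = |15−3| + |-2.5−4.5| = 12 + 7 = 19
The largest is to S5.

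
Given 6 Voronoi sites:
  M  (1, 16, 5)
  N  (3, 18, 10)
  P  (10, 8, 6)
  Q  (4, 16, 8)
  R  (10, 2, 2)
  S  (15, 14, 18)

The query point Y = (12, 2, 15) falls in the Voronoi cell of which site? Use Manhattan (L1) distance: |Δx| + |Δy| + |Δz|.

d(Y,M) = 11 + 14 + 10 = 35
d(Y,N) = 9 + 16 + 5 = 30
d(Y,P) = 2 + 6 + 9 = 17
d(Y,Q) = 8 + 14 + 7 = 29
d(Y,R) = 2 + 0 + 13 = 15
d(Y,S) = 3 + 12 + 3 = 18
R is nearest.

R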